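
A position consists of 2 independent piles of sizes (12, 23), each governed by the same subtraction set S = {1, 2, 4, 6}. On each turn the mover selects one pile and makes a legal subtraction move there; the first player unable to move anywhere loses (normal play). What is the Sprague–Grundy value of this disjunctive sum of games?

5

All piles use S = {1, 2, 4, 6}:
G(0) = 0
G(1) = mex{0} = 1
G(2) = mex{1,0} = 2
G(3) = mex{2,1} = 0
G(4) = mex{0,2,0} = 1
G(5) = mex{1,0,1} = 2
G(6) = mex{2,1,2,0} = 3
G(7) = mex{3,2,0,1} = 4
G(8) = mex{4,3,1,2} = 0
G(9) = mex{0,4,2,0} = 1
G(10) = mex{1,0,3,1} = 2
G(11) = mex{2,1,4,2} = 0
G(12) = mex{0,2,0,3} = 1
G(13) = mex{1,0,1,4} = 2
G(14) = mex{2,1,2,0} = 3
G(15) = mex{3,2,0,1} = 4
G(16) = mex{4,3,1,2} = 0
G(17) = mex{0,4,2,0} = 1
G(18) = mex{1,0,3,1} = 2
G(19) = mex{2,1,4,2} = 0
G(20) = mex{0,2,0,3} = 1
G(21) = mex{1,0,1,4} = 2
G(22) = mex{2,1,2,0} = 3
G(23) = mex{3,2,0,1} = 4
Pile A: G(12) = 1.
Pile B: G(23) = 4.
Combined Grundy value = 1 ⊕ 4 = 5.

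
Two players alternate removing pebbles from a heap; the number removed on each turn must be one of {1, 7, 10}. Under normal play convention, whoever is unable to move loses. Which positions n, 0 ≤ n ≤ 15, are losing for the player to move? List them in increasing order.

G(0) = 0
G(1) = mex{0} = 1
G(2) = mex{1} = 0
G(3) = mex{0} = 1
G(4) = mex{1} = 0
G(5) = mex{0} = 1
G(6) = mex{1} = 0
G(7) = mex{0,0} = 1
G(8) = mex{1,1} = 0
G(9) = mex{0,0} = 1
G(10) = mex{1,1,0} = 2
G(11) = mex{2,0,1} = 3
G(12) = mex{3,1,0} = 2
G(13) = mex{2,0,1} = 3
G(14) = mex{3,1,0} = 2
G(15) = mex{2,0,1} = 3
P-positions are exactly the n with G(n) = 0.

0, 2, 4, 6, 8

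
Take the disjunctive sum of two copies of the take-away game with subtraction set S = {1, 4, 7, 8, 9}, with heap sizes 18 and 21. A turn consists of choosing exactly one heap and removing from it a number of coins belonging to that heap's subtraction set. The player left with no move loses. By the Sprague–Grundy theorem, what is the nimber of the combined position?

0

All heaps use S = {1, 4, 7, 8, 9}:
G(0) = 0
G(1) = mex{0} = 1
G(2) = mex{1} = 0
G(3) = mex{0} = 1
G(4) = mex{1,0} = 2
G(5) = mex{2,1} = 0
G(6) = mex{0,0} = 1
G(7) = mex{1,1,0} = 2
G(8) = mex{2,2,1,0} = 3
G(9) = mex{3,0,0,1,0} = 2
G(10) = mex{2,1,1,0,1} = 3
G(11) = mex{3,2,2,1,0} = 4
G(12) = mex{4,3,0,2,1} = 5
G(13) = mex{5,2,1,0,2} = 3
G(14) = mex{3,3,2,1,0} = 4
G(15) = mex{4,4,3,2,1} = 0
G(16) = mex{0,5,2,3,2} = 1
G(17) = mex{1,3,3,2,3} = 0
G(18) = mex{0,4,4,3,2} = 1
G(19) = mex{1,0,5,4,3} = 2
G(20) = mex{2,1,3,5,4} = 0
G(21) = mex{0,0,4,3,5} = 1
Heap A: G(18) = 1.
Heap B: G(21) = 1.
Combined Grundy value = 1 ⊕ 1 = 0.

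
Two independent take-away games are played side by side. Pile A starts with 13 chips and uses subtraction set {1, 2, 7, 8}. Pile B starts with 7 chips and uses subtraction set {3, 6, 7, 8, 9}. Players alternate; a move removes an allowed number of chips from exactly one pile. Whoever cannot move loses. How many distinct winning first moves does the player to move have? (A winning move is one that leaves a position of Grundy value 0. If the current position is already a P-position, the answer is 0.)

3

Pile A, S = {1, 2, 7, 8}:
G(0) = 0
G(1) = mex{0} = 1
G(2) = mex{1,0} = 2
G(3) = mex{2,1} = 0
G(4) = mex{0,2} = 1
G(5) = mex{1,0} = 2
G(6) = mex{2,1} = 0
G(7) = mex{0,2,0} = 1
G(8) = mex{1,0,1,0} = 2
G(9) = mex{2,1,2,1} = 0
G(10) = mex{0,2,0,2} = 1
G(11) = mex{1,0,1,0} = 2
G(12) = mex{2,1,2,1} = 0
G(13) = mex{0,2,0,2} = 1
G_A(13) = 1.
Pile B, S = {3, 6, 7, 8, 9}:
G(0) = 0
G(1) = mex{} = 0
G(2) = mex{} = 0
G(3) = mex{0} = 1
G(4) = mex{0} = 1
G(5) = mex{0} = 1
G(6) = mex{1,0} = 2
G(7) = mex{1,0,0} = 2
G_B(7) = 2.
Combined Grundy value = 1 ⊕ 2 = 3.
A winning move leaves total XOR = 0, i.e. changes one component's Grundy value g to g ⊕ X where X is the current total.
Pile A: need g' = 1⊕3 = 2. Options: 13−1→G=0, 13−2→G=2, 13−7→G=0, 13−8→G=2. Hits: 2.
Pile B: need g' = 2⊕3 = 1. Options: 7−3→G=1, 7−6→G=0, 7−7→G=0. Hits: 1.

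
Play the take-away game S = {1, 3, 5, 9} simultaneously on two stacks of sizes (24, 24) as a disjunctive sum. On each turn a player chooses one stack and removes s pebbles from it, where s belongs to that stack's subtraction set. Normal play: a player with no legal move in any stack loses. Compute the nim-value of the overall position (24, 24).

0

All stacks use S = {1, 3, 5, 9}:
G(0) = 0
G(1) = mex{0} = 1
G(2) = mex{1} = 0
G(3) = mex{0,0} = 1
G(4) = mex{1,1} = 0
G(5) = mex{0,0,0} = 1
G(6) = mex{1,1,1} = 0
G(7) = mex{0,0,0} = 1
G(8) = mex{1,1,1} = 0
G(9) = mex{0,0,0,0} = 1
G(10) = mex{1,1,1,1} = 0
G(11) = mex{0,0,0,0} = 1
G(12) = mex{1,1,1,1} = 0
G(13) = mex{0,0,0,0} = 1
G(14) = mex{1,1,1,1} = 0
G(15) = mex{0,0,0,0} = 1
G(16) = mex{1,1,1,1} = 0
G(17) = mex{0,0,0,0} = 1
G(18) = mex{1,1,1,1} = 0
G(19) = mex{0,0,0,0} = 1
G(20) = mex{1,1,1,1} = 0
G(21) = mex{0,0,0,0} = 1
G(22) = mex{1,1,1,1} = 0
G(23) = mex{0,0,0,0} = 1
G(24) = mex{1,1,1,1} = 0
Stack A: G(24) = 0.
Stack B: G(24) = 0.
Combined Grundy value = 0 ⊕ 0 = 0.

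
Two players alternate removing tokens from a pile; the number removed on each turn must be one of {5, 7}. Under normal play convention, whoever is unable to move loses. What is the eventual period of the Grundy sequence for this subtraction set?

12

n :  0  1  2  3  4  5  6  7  8  9 10 11 12 13 14 15 16 17 18 19 20 21 22 23 24 25
G :  0  0  0  0  0  1  1  1  1  1  2  2  0  0  0  0  0  1  1  1  1  1  2  2  0  0
G(n+12) = G(n) holds for n = 0,…,6 (a full window of length max(S) = 7), so the sequence is purely periodic with period 12.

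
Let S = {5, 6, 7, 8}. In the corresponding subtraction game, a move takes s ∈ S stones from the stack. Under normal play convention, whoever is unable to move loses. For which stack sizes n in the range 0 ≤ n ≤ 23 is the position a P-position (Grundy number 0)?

0, 1, 2, 3, 4, 13, 14, 15, 16, 17

n :  0  1  2  3  4  5  6  7  8  9 10 11 12 13 14 15 16 17 18 19 20 21 22 23
G :  0  0  0  0  0  1  1  1  1  1  2  2  2  0  0  0  0  0  1  1  1  1  1  2
P-positions are exactly the n with G(n) = 0.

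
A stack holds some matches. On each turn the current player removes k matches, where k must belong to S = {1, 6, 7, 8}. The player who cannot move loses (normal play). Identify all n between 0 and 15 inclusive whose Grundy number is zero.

0, 2, 4, 13, 15

n :  0  1  2  3  4  5  6  7  8  9 10 11 12 13 14 15
G :  0  1  0  1  0  1  2  3  2  3  2  3  4  0  1  0
P-positions are exactly the n with G(n) = 0.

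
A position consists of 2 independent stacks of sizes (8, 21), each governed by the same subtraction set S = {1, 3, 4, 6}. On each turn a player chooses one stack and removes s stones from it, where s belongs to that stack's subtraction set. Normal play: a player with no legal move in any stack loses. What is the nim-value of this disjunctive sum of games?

1

All stacks use S = {1, 3, 4, 6}:
G(0) = 0
G(1) = mex{0} = 1
G(2) = mex{1} = 0
G(3) = mex{0,0} = 1
G(4) = mex{1,1,0} = 2
G(5) = mex{2,0,1} = 3
G(6) = mex{3,1,0,0} = 2
G(7) = mex{2,2,1,1} = 0
G(8) = mex{0,3,2,0} = 1
G(9) = mex{1,2,3,1} = 0
G(10) = mex{0,0,2,2} = 1
G(11) = mex{1,1,0,3} = 2
G(12) = mex{2,0,1,2} = 3
G(13) = mex{3,1,0,0} = 2
G(14) = mex{2,2,1,1} = 0
G(15) = mex{0,3,2,0} = 1
G(16) = mex{1,2,3,1} = 0
G(17) = mex{0,0,2,2} = 1
G(18) = mex{1,1,0,3} = 2
G(19) = mex{2,0,1,2} = 3
G(20) = mex{3,1,0,0} = 2
G(21) = mex{2,2,1,1} = 0
Stack A: G(8) = 1.
Stack B: G(21) = 0.
Combined Grundy value = 1 ⊕ 0 = 1.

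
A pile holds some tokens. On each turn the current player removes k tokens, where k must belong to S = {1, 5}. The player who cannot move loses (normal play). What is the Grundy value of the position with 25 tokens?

n :  0  1  2  3  4  5  6  7  8  9 10 11 12 13 14 15 16 17 18 19 20 21 22 23 24 25
G :  0  1  0  1  0  1  0  1  0  1  0  1  0  1  0  1  0  1  0  1  0  1  0  1  0  1

1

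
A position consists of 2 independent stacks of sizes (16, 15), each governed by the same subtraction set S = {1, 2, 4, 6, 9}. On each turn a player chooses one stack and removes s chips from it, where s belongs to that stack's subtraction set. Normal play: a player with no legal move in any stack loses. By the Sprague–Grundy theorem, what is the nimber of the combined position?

4

All stacks use S = {1, 2, 4, 6, 9}:
n :  0  1  2  3  4  5  6  7  8  9 10 11 12 13 14 15 16
G :  0  1  2  0  1  2  3  4  0  1  2  0  1  2  3  4  0
Stack A: G(16) = 0.
Stack B: G(15) = 4.
Combined Grundy value = 0 ⊕ 4 = 4.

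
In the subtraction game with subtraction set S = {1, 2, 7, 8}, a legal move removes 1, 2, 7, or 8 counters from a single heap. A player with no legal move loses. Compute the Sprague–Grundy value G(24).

n :  0  1  2  3  4  5  6  7  8  9 10 11 12 13 14 15 16 17 18 19 20 21 22 23 24
G :  0  1  2  0  1  2  0  1  2  0  1  2  0  1  2  0  1  2  0  1  2  0  1  2  0

0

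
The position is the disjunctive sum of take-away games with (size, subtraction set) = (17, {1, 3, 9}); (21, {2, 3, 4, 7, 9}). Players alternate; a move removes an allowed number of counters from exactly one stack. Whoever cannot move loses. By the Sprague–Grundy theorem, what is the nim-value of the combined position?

Stack A, S = {1, 3, 9}:
G(0) = 0
G(1) = mex{0} = 1
G(2) = mex{1} = 0
G(3) = mex{0,0} = 1
G(4) = mex{1,1} = 0
G(5) = mex{0,0} = 1
G(6) = mex{1,1} = 0
G(7) = mex{0,0} = 1
G(8) = mex{1,1} = 0
G(9) = mex{0,0,0} = 1
G(10) = mex{1,1,1} = 0
G(11) = mex{0,0,0} = 1
G(12) = mex{1,1,1} = 0
G(13) = mex{0,0,0} = 1
G(14) = mex{1,1,1} = 0
G(15) = mex{0,0,0} = 1
G(16) = mex{1,1,1} = 0
G(17) = mex{0,0,0} = 1
G_A(17) = 1.
Stack B, S = {2, 3, 4, 7, 9}:
G(0) = 0
G(1) = mex{} = 0
G(2) = mex{0} = 1
G(3) = mex{0,0} = 1
G(4) = mex{1,0,0} = 2
G(5) = mex{1,1,0} = 2
G(6) = mex{2,1,1} = 0
G(7) = mex{2,2,1,0} = 3
G(8) = mex{0,2,2,0} = 1
G(9) = mex{3,0,2,1,0} = 4
G(10) = mex{1,3,0,1,0} = 2
G(11) = mex{4,1,3,2,1} = 0
G(12) = mex{2,4,1,2,1} = 0
G(13) = mex{0,2,4,0,2} = 1
G(14) = mex{0,0,2,3,2} = 1
G(15) = mex{1,0,0,1,0} = 2
G(16) = mex{1,1,0,4,3} = 2
G(17) = mex{2,1,1,2,1} = 0
G(18) = mex{2,2,1,0,4} = 3
G(19) = mex{0,2,2,0,2} = 1
G(20) = mex{3,0,2,1,0} = 4
G(21) = mex{1,3,0,1,0} = 2
G_B(21) = 2.
Combined Grundy value = 1 ⊕ 2 = 3.

3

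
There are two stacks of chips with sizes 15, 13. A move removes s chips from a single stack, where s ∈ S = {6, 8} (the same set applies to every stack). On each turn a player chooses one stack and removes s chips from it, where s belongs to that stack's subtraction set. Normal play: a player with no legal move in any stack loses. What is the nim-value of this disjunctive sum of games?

All stacks use S = {6, 8}:
n :  0  1  2  3  4  5  6  7  8  9 10 11 12 13 14 15
G :  0  0  0  0  0  0  1  1  1  1  1  1  2  2  0  0
Stack A: G(15) = 0.
Stack B: G(13) = 2.
Combined Grundy value = 0 ⊕ 2 = 2.

2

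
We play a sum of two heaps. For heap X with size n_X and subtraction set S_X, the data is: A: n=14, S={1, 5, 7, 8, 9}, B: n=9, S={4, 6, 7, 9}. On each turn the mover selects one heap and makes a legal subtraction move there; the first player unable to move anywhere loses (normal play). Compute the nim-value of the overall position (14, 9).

0

Heap A, S = {1, 5, 7, 8, 9}:
G(0) = 0
G(1) = mex{0} = 1
G(2) = mex{1} = 0
G(3) = mex{0} = 1
G(4) = mex{1} = 0
G(5) = mex{0,0} = 1
G(6) = mex{1,1} = 0
G(7) = mex{0,0,0} = 1
G(8) = mex{1,1,1,0} = 2
G(9) = mex{2,0,0,1,0} = 3
G(10) = mex{3,1,1,0,1} = 2
G(11) = mex{2,0,0,1,0} = 3
G(12) = mex{3,1,1,0,1} = 2
G(13) = mex{2,2,0,1,0} = 3
G(14) = mex{3,3,1,0,1} = 2
G_A(14) = 2.
Heap B, S = {4, 6, 7, 9}:
n : 0 1 2 3 4 5 6 7 8 9
G : 0 0 0 0 1 1 1 1 2 2
G_B(9) = 2.
Combined Grundy value = 2 ⊕ 2 = 0.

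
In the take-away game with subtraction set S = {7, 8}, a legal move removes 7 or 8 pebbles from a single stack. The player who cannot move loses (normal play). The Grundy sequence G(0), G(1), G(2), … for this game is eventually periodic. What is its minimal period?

n :  0  1  2  3  4  5  6  7  8  9 10 11 12 13 14 15 16 17 18 19 20 21 22 23 24 25 26 27 28 29 30 31
G :  0  0  0  0  0  0  0  1  1  1  1  1  1  1  2  0  0  0  0  0  0  0  1  1  1  1  1  1  1  2  0  0
G(n+15) = G(n) holds for n = 0,…,7 (a full window of length max(S) = 8), so the sequence is purely periodic with period 15.

15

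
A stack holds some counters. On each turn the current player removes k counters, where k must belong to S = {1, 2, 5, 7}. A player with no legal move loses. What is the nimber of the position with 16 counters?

1

G(0) = 0
G(1) = mex{0} = 1
G(2) = mex{1,0} = 2
G(3) = mex{2,1} = 0
G(4) = mex{0,2} = 1
G(5) = mex{1,0,0} = 2
G(6) = mex{2,1,1} = 0
G(7) = mex{0,2,2,0} = 1
G(8) = mex{1,0,0,1} = 2
G(9) = mex{2,1,1,2} = 0
G(10) = mex{0,2,2,0} = 1
G(11) = mex{1,0,0,1} = 2
G(12) = mex{2,1,1,2} = 0
G(13) = mex{0,2,2,0} = 1
G(14) = mex{1,0,0,1} = 2
G(15) = mex{2,1,1,2} = 0
G(16) = mex{0,2,2,0} = 1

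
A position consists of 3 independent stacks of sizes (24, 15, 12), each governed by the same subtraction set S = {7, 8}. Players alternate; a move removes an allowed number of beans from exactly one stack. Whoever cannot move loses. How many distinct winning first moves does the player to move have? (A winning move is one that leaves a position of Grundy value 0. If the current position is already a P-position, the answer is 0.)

All stacks use S = {7, 8}:
n :  0  1  2  3  4  5  6  7  8  9 10 11 12 13 14 15 16 17 18 19 20 21 22 23 24
G :  0  0  0  0  0  0  0  1  1  1  1  1  1  1  2  0  0  0  0  0  0  0  1  1  1
Stack A: G(24) = 1.
Stack B: G(15) = 0.
Stack C: G(12) = 1.
Combined Grundy value = 1 ⊕ 0 ⊕ 1 = 0.
A winning move leaves total XOR = 0, i.e. changes one component's Grundy value g to g ⊕ X where X is the current total.
Stack A: target g' = 1⊕0 = 1, but every legal move changes the Grundy value (mex property), so 0 moves.
Stack B: target g' = 0⊕0 = 0, but every legal move changes the Grundy value (mex property), so 0 moves.
Stack C: target g' = 1⊕0 = 1, but every legal move changes the Grundy value (mex property), so 0 moves.

0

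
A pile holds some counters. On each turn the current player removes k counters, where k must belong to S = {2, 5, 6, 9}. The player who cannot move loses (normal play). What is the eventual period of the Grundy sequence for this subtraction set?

n :  0  1  2  3  4  5  6  7  8  9 10 11 12 13 14 15 16 17 18 19 20 21 22 23
G :  0  0  1  1  0  2  1  3  0  2  1  0  0  1  1  0  2  1  3  0  2  1  0  0
G(n+11) = G(n) holds for n = 0,…,8 (a full window of length max(S) = 9), so the sequence is purely periodic with period 11.

11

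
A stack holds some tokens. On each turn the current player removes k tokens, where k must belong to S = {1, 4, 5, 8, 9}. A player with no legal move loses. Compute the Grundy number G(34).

G(0) = 0
G(1) = mex{0} = 1
G(2) = mex{1} = 0
G(3) = mex{0} = 1
G(4) = mex{1,0} = 2
G(5) = mex{2,1,0} = 3
G(6) = mex{3,0,1} = 2
G(7) = mex{2,1,0} = 3
G(8) = mex{3,2,1,0} = 4
G(9) = mex{4,3,2,1,0} = 5
G(10) = mex{5,2,3,0,1} = 4
G(11) = mex{4,3,2,1,0} = 5
G(12) = mex{5,4,3,2,1} = 0
G(13) = mex{0,5,4,3,2} = 1
G(14) = mex{1,4,5,2,3} = 0
G(15) = mex{0,5,4,3,2} = 1
G(16) = mex{1,0,5,4,3} = 2
G(17) = mex{2,1,0,5,4} = 3
G(18) = mex{3,0,1,4,5} = 2
G(19) = mex{2,1,0,5,4} = 3
G(20) = mex{3,2,1,0,5} = 4
G(21) = mex{4,3,2,1,0} = 5
G(22) = mex{5,2,3,0,1} = 4
G(23) = mex{4,3,2,1,0} = 5
G(24) = mex{5,4,3,2,1} = 0
G(25) = mex{0,5,4,3,2} = 1
G(26) = mex{1,4,5,2,3} = 0
G(27) = mex{0,5,4,3,2} = 1
G(28) = mex{1,0,5,4,3} = 2
G(29) = mex{2,1,0,5,4} = 3
G(30) = mex{3,0,1,4,5} = 2
G(31) = mex{2,1,0,5,4} = 3
G(32) = mex{3,2,1,0,5} = 4
G(33) = mex{4,3,2,1,0} = 5
G(34) = mex{5,2,3,0,1} = 4

4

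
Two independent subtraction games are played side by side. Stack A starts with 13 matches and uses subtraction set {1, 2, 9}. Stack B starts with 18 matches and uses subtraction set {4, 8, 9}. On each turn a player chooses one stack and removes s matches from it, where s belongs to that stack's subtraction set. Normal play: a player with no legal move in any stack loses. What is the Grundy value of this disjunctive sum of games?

1

Stack A, S = {1, 2, 9}:
n :  0  1  2  3  4  5  6  7  8  9 10 11 12 13
G :  0  1  2  0  1  2  0  1  2  3  0  1  2  0
G_A(13) = 0.
Stack B, S = {4, 8, 9}:
G(0) = 0
G(1) = mex{} = 0
G(2) = mex{} = 0
G(3) = mex{} = 0
G(4) = mex{0} = 1
G(5) = mex{0} = 1
G(6) = mex{0} = 1
G(7) = mex{0} = 1
G(8) = mex{1,0} = 2
G(9) = mex{1,0,0} = 2
G(10) = mex{1,0,0} = 2
G(11) = mex{1,0,0} = 2
G(12) = mex{2,1,0} = 3
G(13) = mex{2,1,1} = 0
G(14) = mex{2,1,1} = 0
G(15) = mex{2,1,1} = 0
G(16) = mex{3,2,1} = 0
G(17) = mex{0,2,2} = 1
G(18) = mex{0,2,2} = 1
G_B(18) = 1.
Combined Grundy value = 0 ⊕ 1 = 1.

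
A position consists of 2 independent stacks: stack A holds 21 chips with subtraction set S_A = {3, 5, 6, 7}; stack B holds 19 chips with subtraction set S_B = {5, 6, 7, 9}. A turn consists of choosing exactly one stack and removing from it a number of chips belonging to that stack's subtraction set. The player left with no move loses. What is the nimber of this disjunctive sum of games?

1

Stack A, S = {3, 5, 6, 7}:
G(0) = 0
G(1) = mex{} = 0
G(2) = mex{} = 0
G(3) = mex{0} = 1
G(4) = mex{0} = 1
G(5) = mex{0,0} = 1
G(6) = mex{1,0,0} = 2
G(7) = mex{1,0,0,0} = 2
G(8) = mex{1,1,0,0} = 2
G(9) = mex{2,1,1,0} = 3
G(10) = mex{2,1,1,1} = 0
G(11) = mex{2,2,1,1} = 0
G(12) = mex{3,2,2,1} = 0
G(13) = mex{0,2,2,2} = 1
G(14) = mex{0,3,2,2} = 1
G(15) = mex{0,0,3,2} = 1
G(16) = mex{1,0,0,3} = 2
G(17) = mex{1,0,0,0} = 2
G(18) = mex{1,1,0,0} = 2
G(19) = mex{2,1,1,0} = 3
G(20) = mex{2,1,1,1} = 0
G(21) = mex{2,2,1,1} = 0
G_A(21) = 0.
Stack B, S = {5, 6, 7, 9}:
n :  0  1  2  3  4  5  6  7  8  9 10 11 12 13 14 15 16 17 18 19
G :  0  0  0  0  0  1  1  1  1  1  2  2  2  2  0  0  0  0  0  1
G_B(19) = 1.
Combined Grundy value = 0 ⊕ 1 = 1.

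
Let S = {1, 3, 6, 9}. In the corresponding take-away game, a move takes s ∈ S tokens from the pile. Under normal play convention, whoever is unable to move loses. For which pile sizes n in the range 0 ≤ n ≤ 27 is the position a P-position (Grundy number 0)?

0, 2, 4, 12, 14, 16, 24, 26

G(0) = 0
G(1) = mex{0} = 1
G(2) = mex{1} = 0
G(3) = mex{0,0} = 1
G(4) = mex{1,1} = 0
G(5) = mex{0,0} = 1
G(6) = mex{1,1,0} = 2
G(7) = mex{2,0,1} = 3
G(8) = mex{3,1,0} = 2
G(9) = mex{2,2,1,0} = 3
G(10) = mex{3,3,0,1} = 2
G(11) = mex{2,2,1,0} = 3
G(12) = mex{3,3,2,1} = 0
G(13) = mex{0,2,3,0} = 1
G(14) = mex{1,3,2,1} = 0
G(15) = mex{0,0,3,2} = 1
G(16) = mex{1,1,2,3} = 0
G(17) = mex{0,0,3,2} = 1
G(18) = mex{1,1,0,3} = 2
G(19) = mex{2,0,1,2} = 3
G(20) = mex{3,1,0,3} = 2
G(21) = mex{2,2,1,0} = 3
G(22) = mex{3,3,0,1} = 2
G(23) = mex{2,2,1,0} = 3
G(24) = mex{3,3,2,1} = 0
G(25) = mex{0,2,3,0} = 1
G(26) = mex{1,3,2,1} = 0
G(27) = mex{0,0,3,2} = 1
P-positions are exactly the n with G(n) = 0.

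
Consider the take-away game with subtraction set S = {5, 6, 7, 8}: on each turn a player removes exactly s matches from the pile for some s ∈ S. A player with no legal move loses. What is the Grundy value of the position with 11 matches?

n :  0  1  2  3  4  5  6  7  8  9 10 11
G :  0  0  0  0  0  1  1  1  1  1  2  2

2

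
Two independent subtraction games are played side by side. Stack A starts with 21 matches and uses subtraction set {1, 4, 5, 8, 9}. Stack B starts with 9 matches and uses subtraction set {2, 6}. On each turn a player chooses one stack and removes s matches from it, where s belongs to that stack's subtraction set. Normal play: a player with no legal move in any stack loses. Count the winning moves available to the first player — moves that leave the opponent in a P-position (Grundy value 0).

1

Stack A, S = {1, 4, 5, 8, 9}:
n :  0  1  2  3  4  5  6  7  8  9 10 11 12 13 14 15 16 17 18 19 20 21
G :  0  1  0  1  2  3  2  3  4  5  4  5  0  1  0  1  2  3  2  3  4  5
G_A(21) = 5.
Stack B, S = {2, 6}:
n : 0 1 2 3 4 5 6 7 8 9
G : 0 0 1 1 0 0 1 1 0 0
G_B(9) = 0.
Combined Grundy value = 5 ⊕ 0 = 5.
A winning move leaves total XOR = 0, i.e. changes one component's Grundy value g to g ⊕ X where X is the current total.
Stack A: need g' = 5⊕5 = 0. Options: 21−1→G=4, 21−4→G=3, 21−5→G=2, 21−8→G=1, 21−9→G=0. Hits: 1.
Stack B: need g' = 0⊕5 = 5. Options: 9−2→G=1, 9−6→G=1. Hits: 0.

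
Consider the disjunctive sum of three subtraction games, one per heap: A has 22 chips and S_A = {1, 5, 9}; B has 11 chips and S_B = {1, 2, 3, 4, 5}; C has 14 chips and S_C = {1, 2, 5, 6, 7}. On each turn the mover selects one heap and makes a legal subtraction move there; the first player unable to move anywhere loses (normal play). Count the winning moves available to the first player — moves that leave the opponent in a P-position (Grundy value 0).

Heap A, S = {1, 5, 9}:
n :  0  1  2  3  4  5  6  7  8  9 10 11 12 13 14 15 16 17 18 19 20 21 22
G :  0  1  0  1  0  1  0  1  0  1  0  1  0  1  0  1  0  1  0  1  0  1  0
G_A(22) = 0.
Heap B, S = {1, 2, 3, 4, 5}:
G(0) = 0
G(1) = mex{0} = 1
G(2) = mex{1,0} = 2
G(3) = mex{2,1,0} = 3
G(4) = mex{3,2,1,0} = 4
G(5) = mex{4,3,2,1,0} = 5
G(6) = mex{5,4,3,2,1} = 0
G(7) = mex{0,5,4,3,2} = 1
G(8) = mex{1,0,5,4,3} = 2
G(9) = mex{2,1,0,5,4} = 3
G(10) = mex{3,2,1,0,5} = 4
G(11) = mex{4,3,2,1,0} = 5
G_B(11) = 5.
Heap C, S = {1, 2, 5, 6, 7}:
G(0) = 0
G(1) = mex{0} = 1
G(2) = mex{1,0} = 2
G(3) = mex{2,1} = 0
G(4) = mex{0,2} = 1
G(5) = mex{1,0,0} = 2
G(6) = mex{2,1,1,0} = 3
G(7) = mex{3,2,2,1,0} = 4
G(8) = mex{4,3,0,2,1} = 5
G(9) = mex{5,4,1,0,2} = 3
G(10) = mex{3,5,2,1,0} = 4
G(11) = mex{4,3,3,2,1} = 0
G(12) = mex{0,4,4,3,2} = 1
G(13) = mex{1,0,5,4,3} = 2
G(14) = mex{2,1,3,5,4} = 0
G_C(14) = 0.
Combined Grundy value = 0 ⊕ 5 ⊕ 0 = 5.
A winning move leaves total XOR = 0, i.e. changes one component's Grundy value g to g ⊕ X where X is the current total.
Heap A: need g' = 0⊕5 = 5. Options: 22−1→G=1, 22−5→G=1, 22−9→G=1. Hits: 0.
Heap B: need g' = 5⊕5 = 0. Options: 11−1→G=4, 11−2→G=3, 11−3→G=2, 11−4→G=1, 11−5→G=0. Hits: 1.
Heap C: need g' = 0⊕5 = 5. Options: 14−1→G=2, 14−2→G=1, 14−5→G=3, 14−6→G=5, 14−7→G=4. Hits: 1.

2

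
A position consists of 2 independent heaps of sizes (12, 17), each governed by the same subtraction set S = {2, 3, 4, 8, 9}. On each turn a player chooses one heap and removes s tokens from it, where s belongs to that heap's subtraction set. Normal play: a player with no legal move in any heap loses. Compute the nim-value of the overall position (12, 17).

2

All heaps use S = {2, 3, 4, 8, 9}:
G(0) = 0
G(1) = mex{} = 0
G(2) = mex{0} = 1
G(3) = mex{0,0} = 1
G(4) = mex{1,0,0} = 2
G(5) = mex{1,1,0} = 2
G(6) = mex{2,1,1} = 0
G(7) = mex{2,2,1} = 0
G(8) = mex{0,2,2,0} = 1
G(9) = mex{0,0,2,0,0} = 1
G(10) = mex{1,0,0,1,0} = 2
G(11) = mex{1,1,0,1,1} = 2
G(12) = mex{2,1,1,2,1} = 0
G(13) = mex{2,2,1,2,2} = 0
G(14) = mex{0,2,2,0,2} = 1
G(15) = mex{0,0,2,0,0} = 1
G(16) = mex{1,0,0,1,0} = 2
G(17) = mex{1,1,0,1,1} = 2
Heap A: G(12) = 0.
Heap B: G(17) = 2.
Combined Grundy value = 0 ⊕ 2 = 2.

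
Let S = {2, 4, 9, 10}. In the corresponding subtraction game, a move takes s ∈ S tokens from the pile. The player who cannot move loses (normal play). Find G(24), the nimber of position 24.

G(0) = 0
G(1) = mex{} = 0
G(2) = mex{0} = 1
G(3) = mex{0} = 1
G(4) = mex{1,0} = 2
G(5) = mex{1,0} = 2
G(6) = mex{2,1} = 0
G(7) = mex{2,1} = 0
G(8) = mex{0,2} = 1
G(9) = mex{0,2,0} = 1
G(10) = mex{1,0,0,0} = 2
G(11) = mex{1,0,1,0} = 2
G(12) = mex{2,1,1,1} = 0
G(13) = mex{2,1,2,1} = 0
G(14) = mex{0,2,2,2} = 1
G(15) = mex{0,2,0,2} = 1
G(16) = mex{1,0,0,0} = 2
G(17) = mex{1,0,1,0} = 2
G(18) = mex{2,1,1,1} = 0
G(19) = mex{2,1,2,1} = 0
G(20) = mex{0,2,2,2} = 1
G(21) = mex{0,2,0,2} = 1
G(22) = mex{1,0,0,0} = 2
G(23) = mex{1,0,1,0} = 2
G(24) = mex{2,1,1,1} = 0

0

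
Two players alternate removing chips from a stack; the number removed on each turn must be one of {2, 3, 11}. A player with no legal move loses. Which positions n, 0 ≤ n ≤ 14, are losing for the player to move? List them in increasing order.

0, 1, 5, 6, 10, 14

n :  0  1  2  3  4  5  6  7  8  9 10 11 12 13 14
G :  0  0  1  1  2  0  0  1  1  2  0  3  1  2  0
P-positions are exactly the n with G(n) = 0.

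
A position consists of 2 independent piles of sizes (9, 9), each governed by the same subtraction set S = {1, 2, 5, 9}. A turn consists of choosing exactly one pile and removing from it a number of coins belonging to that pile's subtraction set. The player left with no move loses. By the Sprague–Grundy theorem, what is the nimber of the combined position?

All piles use S = {1, 2, 5, 9}:
n : 0 1 2 3 4 5 6 7 8 9
G : 0 1 2 0 1 2 0 1 2 3
Pile A: G(9) = 3.
Pile B: G(9) = 3.
Combined Grundy value = 3 ⊕ 3 = 0.

0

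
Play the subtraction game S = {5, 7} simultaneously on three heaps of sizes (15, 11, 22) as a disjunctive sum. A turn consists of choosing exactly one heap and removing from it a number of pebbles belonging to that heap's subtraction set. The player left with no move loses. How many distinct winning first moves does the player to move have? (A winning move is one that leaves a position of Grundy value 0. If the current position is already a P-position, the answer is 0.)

0

All heaps use S = {5, 7}:
G(0) = 0
G(1) = mex{} = 0
G(2) = mex{} = 0
G(3) = mex{} = 0
G(4) = mex{} = 0
G(5) = mex{0} = 1
G(6) = mex{0} = 1
G(7) = mex{0,0} = 1
G(8) = mex{0,0} = 1
G(9) = mex{0,0} = 1
G(10) = mex{1,0} = 2
G(11) = mex{1,0} = 2
G(12) = mex{1,1} = 0
G(13) = mex{1,1} = 0
G(14) = mex{1,1} = 0
G(15) = mex{2,1} = 0
G(16) = mex{2,1} = 0
G(17) = mex{0,2} = 1
G(18) = mex{0,2} = 1
G(19) = mex{0,0} = 1
G(20) = mex{0,0} = 1
G(21) = mex{0,0} = 1
G(22) = mex{1,0} = 2
Heap A: G(15) = 0.
Heap B: G(11) = 2.
Heap C: G(22) = 2.
Combined Grundy value = 0 ⊕ 2 ⊕ 2 = 0.
A winning move leaves total XOR = 0, i.e. changes one component's Grundy value g to g ⊕ X where X is the current total.
Heap A: target g' = 0⊕0 = 0, but every legal move changes the Grundy value (mex property), so 0 moves.
Heap B: target g' = 2⊕0 = 2, but every legal move changes the Grundy value (mex property), so 0 moves.
Heap C: target g' = 2⊕0 = 2, but every legal move changes the Grundy value (mex property), so 0 moves.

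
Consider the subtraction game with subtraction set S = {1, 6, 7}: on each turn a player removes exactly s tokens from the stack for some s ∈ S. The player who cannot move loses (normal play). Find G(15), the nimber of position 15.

n :  0  1  2  3  4  5  6  7  8  9 10 11 12 13 14 15
G :  0  1  0  1  0  1  2  3  2  3  2  3  0  1  0  1

1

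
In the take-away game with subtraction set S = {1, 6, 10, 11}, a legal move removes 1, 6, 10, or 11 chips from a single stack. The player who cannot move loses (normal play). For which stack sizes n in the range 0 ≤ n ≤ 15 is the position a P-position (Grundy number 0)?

0, 2, 4, 7, 9

n :  0  1  2  3  4  5  6  7  8  9 10 11 12 13 14 15
G :  0  1  0  1  0  1  2  0  1  0  1  2  3  2  3  2
P-positions are exactly the n with G(n) = 0.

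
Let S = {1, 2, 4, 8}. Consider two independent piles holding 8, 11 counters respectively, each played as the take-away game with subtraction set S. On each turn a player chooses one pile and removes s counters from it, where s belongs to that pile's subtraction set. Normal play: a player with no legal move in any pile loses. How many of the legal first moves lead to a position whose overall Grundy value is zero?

All piles use S = {1, 2, 4, 8}:
n :  0  1  2  3  4  5  6  7  8  9 10 11
G :  0  1  2  0  1  2  0  1  2  0  1  2
Pile A: G(8) = 2.
Pile B: G(11) = 2.
Combined Grundy value = 2 ⊕ 2 = 0.
A winning move leaves total XOR = 0, i.e. changes one component's Grundy value g to g ⊕ X where X is the current total.
Pile A: target g' = 2⊕0 = 2, but every legal move changes the Grundy value (mex property), so 0 moves.
Pile B: target g' = 2⊕0 = 2, but every legal move changes the Grundy value (mex property), so 0 moves.

0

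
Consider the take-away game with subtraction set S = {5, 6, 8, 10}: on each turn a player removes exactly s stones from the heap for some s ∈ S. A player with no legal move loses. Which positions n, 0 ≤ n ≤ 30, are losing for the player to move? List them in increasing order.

0, 1, 2, 3, 4, 15, 16, 17, 18, 19, 30

n :  0  1  2  3  4  5  6  7  8  9 10 11 12 13 14 15 16 17 18 19 20 21 22 23 24 25 26 27 28 29 30
G :  0  0  0  0  0  1  1  1  1  1  2  2  2  2  2  0  0  0  0  0  1  1  1  1  1  2  2  2  2  2  0
P-positions are exactly the n with G(n) = 0.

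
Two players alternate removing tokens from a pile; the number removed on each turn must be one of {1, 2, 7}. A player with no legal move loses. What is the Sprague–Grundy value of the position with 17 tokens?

G(0) = 0
G(1) = mex{0} = 1
G(2) = mex{1,0} = 2
G(3) = mex{2,1} = 0
G(4) = mex{0,2} = 1
G(5) = mex{1,0} = 2
G(6) = mex{2,1} = 0
G(7) = mex{0,2,0} = 1
G(8) = mex{1,0,1} = 2
G(9) = mex{2,1,2} = 0
G(10) = mex{0,2,0} = 1
G(11) = mex{1,0,1} = 2
G(12) = mex{2,1,2} = 0
G(13) = mex{0,2,0} = 1
G(14) = mex{1,0,1} = 2
G(15) = mex{2,1,2} = 0
G(16) = mex{0,2,0} = 1
G(17) = mex{1,0,1} = 2

2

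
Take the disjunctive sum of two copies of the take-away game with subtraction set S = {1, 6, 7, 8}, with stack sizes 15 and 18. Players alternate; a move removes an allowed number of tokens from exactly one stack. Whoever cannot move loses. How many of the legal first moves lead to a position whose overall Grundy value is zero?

All stacks use S = {1, 6, 7, 8}:
G(0) = 0
G(1) = mex{0} = 1
G(2) = mex{1} = 0
G(3) = mex{0} = 1
G(4) = mex{1} = 0
G(5) = mex{0} = 1
G(6) = mex{1,0} = 2
G(7) = mex{2,1,0} = 3
G(8) = mex{3,0,1,0} = 2
G(9) = mex{2,1,0,1} = 3
G(10) = mex{3,0,1,0} = 2
G(11) = mex{2,1,0,1} = 3
G(12) = mex{3,2,1,0} = 4
G(13) = mex{4,3,2,1} = 0
G(14) = mex{0,2,3,2} = 1
G(15) = mex{1,3,2,3} = 0
G(16) = mex{0,2,3,2} = 1
G(17) = mex{1,3,2,3} = 0
G(18) = mex{0,4,3,2} = 1
Stack A: G(15) = 0.
Stack B: G(18) = 1.
Combined Grundy value = 0 ⊕ 1 = 1.
A winning move leaves total XOR = 0, i.e. changes one component's Grundy value g to g ⊕ X where X is the current total.
Stack A: need g' = 0⊕1 = 1. Options: 15−1→G=1, 15−6→G=3, 15−7→G=2, 15−8→G=3. Hits: 1.
Stack B: need g' = 1⊕1 = 0. Options: 18−1→G=0, 18−6→G=4, 18−7→G=3, 18−8→G=2. Hits: 1.

2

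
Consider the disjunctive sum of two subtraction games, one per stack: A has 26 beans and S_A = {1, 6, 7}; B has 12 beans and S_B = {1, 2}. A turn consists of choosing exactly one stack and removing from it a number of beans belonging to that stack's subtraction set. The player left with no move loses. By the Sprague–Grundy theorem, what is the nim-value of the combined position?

Stack A, S = {1, 6, 7}:
G(0) = 0
G(1) = mex{0} = 1
G(2) = mex{1} = 0
G(3) = mex{0} = 1
G(4) = mex{1} = 0
G(5) = mex{0} = 1
G(6) = mex{1,0} = 2
G(7) = mex{2,1,0} = 3
G(8) = mex{3,0,1} = 2
G(9) = mex{2,1,0} = 3
G(10) = mex{3,0,1} = 2
G(11) = mex{2,1,0} = 3
G(12) = mex{3,2,1} = 0
G(13) = mex{0,3,2} = 1
G(14) = mex{1,2,3} = 0
G(15) = mex{0,3,2} = 1
G(16) = mex{1,2,3} = 0
G(17) = mex{0,3,2} = 1
G(18) = mex{1,0,3} = 2
G(19) = mex{2,1,0} = 3
G(20) = mex{3,0,1} = 2
G(21) = mex{2,1,0} = 3
G(22) = mex{3,0,1} = 2
G(23) = mex{2,1,0} = 3
G(24) = mex{3,2,1} = 0
G(25) = mex{0,3,2} = 1
G(26) = mex{1,2,3} = 0
G_A(26) = 0.
Stack B, S = {1, 2}:
G(0) = 0
G(1) = mex{0} = 1
G(2) = mex{1,0} = 2
G(3) = mex{2,1} = 0
G(4) = mex{0,2} = 1
G(5) = mex{1,0} = 2
G(6) = mex{2,1} = 0
G(7) = mex{0,2} = 1
G(8) = mex{1,0} = 2
G(9) = mex{2,1} = 0
G(10) = mex{0,2} = 1
G(11) = mex{1,0} = 2
G(12) = mex{2,1} = 0
G_B(12) = 0.
Combined Grundy value = 0 ⊕ 0 = 0.

0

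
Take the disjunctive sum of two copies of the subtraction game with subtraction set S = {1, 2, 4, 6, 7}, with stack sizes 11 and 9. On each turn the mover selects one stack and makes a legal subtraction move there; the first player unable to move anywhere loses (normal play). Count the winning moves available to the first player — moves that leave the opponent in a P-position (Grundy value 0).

4

All stacks use S = {1, 2, 4, 6, 7}:
G(0) = 0
G(1) = mex{0} = 1
G(2) = mex{1,0} = 2
G(3) = mex{2,1} = 0
G(4) = mex{0,2,0} = 1
G(5) = mex{1,0,1} = 2
G(6) = mex{2,1,2,0} = 3
G(7) = mex{3,2,0,1,0} = 4
G(8) = mex{4,3,1,2,1} = 0
G(9) = mex{0,4,2,0,2} = 1
G(10) = mex{1,0,3,1,0} = 2
G(11) = mex{2,1,4,2,1} = 0
Stack A: G(11) = 0.
Stack B: G(9) = 1.
Combined Grundy value = 0 ⊕ 1 = 1.
A winning move leaves total XOR = 0, i.e. changes one component's Grundy value g to g ⊕ X where X is the current total.
Stack A: need g' = 0⊕1 = 1. Options: 11−1→G=2, 11−2→G=1, 11−4→G=4, 11−6→G=2, 11−7→G=1. Hits: 2.
Stack B: need g' = 1⊕1 = 0. Options: 9−1→G=0, 9−2→G=4, 9−4→G=2, 9−6→G=0, 9−7→G=2. Hits: 2.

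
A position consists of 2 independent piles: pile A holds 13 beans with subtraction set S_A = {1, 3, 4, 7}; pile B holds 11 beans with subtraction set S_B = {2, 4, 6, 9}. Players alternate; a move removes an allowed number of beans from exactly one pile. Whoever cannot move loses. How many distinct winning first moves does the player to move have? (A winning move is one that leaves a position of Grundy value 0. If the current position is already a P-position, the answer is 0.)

Pile A, S = {1, 3, 4, 7}:
n :  0  1  2  3  4  5  6  7  8  9 10 11 12 13
G :  0  1  0  1  2  3  2  3  0  1  0  1  2  3
G_A(13) = 3.
Pile B, S = {2, 4, 6, 9}:
G(0) = 0
G(1) = mex{} = 0
G(2) = mex{0} = 1
G(3) = mex{0} = 1
G(4) = mex{1,0} = 2
G(5) = mex{1,0} = 2
G(6) = mex{2,1,0} = 3
G(7) = mex{2,1,0} = 3
G(8) = mex{3,2,1} = 0
G(9) = mex{3,2,1,0} = 4
G(10) = mex{0,3,2,0} = 1
G(11) = mex{4,3,2,1} = 0
G_B(11) = 0.
Combined Grundy value = 3 ⊕ 0 = 3.
A winning move leaves total XOR = 0, i.e. changes one component's Grundy value g to g ⊕ X where X is the current total.
Pile A: need g' = 3⊕3 = 0. Options: 13−1→G=2, 13−3→G=0, 13−4→G=1, 13−7→G=2. Hits: 1.
Pile B: need g' = 0⊕3 = 3. Options: 11−2→G=4, 11−4→G=3, 11−6→G=2, 11−9→G=1. Hits: 1.

2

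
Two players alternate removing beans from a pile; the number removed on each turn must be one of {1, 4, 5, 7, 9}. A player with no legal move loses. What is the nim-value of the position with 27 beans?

1

G(0) = 0
G(1) = mex{0} = 1
G(2) = mex{1} = 0
G(3) = mex{0} = 1
G(4) = mex{1,0} = 2
G(5) = mex{2,1,0} = 3
G(6) = mex{3,0,1} = 2
G(7) = mex{2,1,0,0} = 3
G(8) = mex{3,2,1,1} = 0
G(9) = mex{0,3,2,0,0} = 1
G(10) = mex{1,2,3,1,1} = 0
G(11) = mex{0,3,2,2,0} = 1
G(12) = mex{1,0,3,3,1} = 2
G(13) = mex{2,1,0,2,2} = 3
G(14) = mex{3,0,1,3,3} = 2
G(15) = mex{2,1,0,0,2} = 3
G(16) = mex{3,2,1,1,3} = 0
G(17) = mex{0,3,2,0,0} = 1
G(18) = mex{1,2,3,1,1} = 0
G(19) = mex{0,3,2,2,0} = 1
G(20) = mex{1,0,3,3,1} = 2
G(21) = mex{2,1,0,2,2} = 3
G(22) = mex{3,0,1,3,3} = 2
G(23) = mex{2,1,0,0,2} = 3
G(24) = mex{3,2,1,1,3} = 0
G(25) = mex{0,3,2,0,0} = 1
G(26) = mex{1,2,3,1,1} = 0
G(27) = mex{0,3,2,2,0} = 1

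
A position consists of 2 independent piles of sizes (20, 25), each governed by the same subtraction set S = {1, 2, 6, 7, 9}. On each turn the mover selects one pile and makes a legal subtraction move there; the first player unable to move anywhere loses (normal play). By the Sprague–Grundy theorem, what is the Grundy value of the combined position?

All piles use S = {1, 2, 6, 7, 9}:
n :  0  1  2  3  4  5  6  7  8  9 10 11 12 13 14 15 16 17 18 19 20 21 22 23 24 25
G :  0  1  2  0  1  2  3  4  0  1  2  0  1  2  3  4  0  1  2  0  1  2  3  4  0  1
Pile A: G(20) = 1.
Pile B: G(25) = 1.
Combined Grundy value = 1 ⊕ 1 = 0.

0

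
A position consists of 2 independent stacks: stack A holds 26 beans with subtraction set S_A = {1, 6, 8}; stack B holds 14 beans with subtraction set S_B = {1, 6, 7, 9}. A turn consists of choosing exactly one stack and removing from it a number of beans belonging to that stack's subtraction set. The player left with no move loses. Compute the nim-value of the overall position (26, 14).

1

Stack A, S = {1, 6, 8}:
G(0) = 0
G(1) = mex{0} = 1
G(2) = mex{1} = 0
G(3) = mex{0} = 1
G(4) = mex{1} = 0
G(5) = mex{0} = 1
G(6) = mex{1,0} = 2
G(7) = mex{2,1} = 0
G(8) = mex{0,0,0} = 1
G(9) = mex{1,1,1} = 0
G(10) = mex{0,0,0} = 1
G(11) = mex{1,1,1} = 0
G(12) = mex{0,2,0} = 1
G(13) = mex{1,0,1} = 2
G(14) = mex{2,1,2} = 0
G(15) = mex{0,0,0} = 1
G(16) = mex{1,1,1} = 0
G(17) = mex{0,0,0} = 1
G(18) = mex{1,1,1} = 0
G(19) = mex{0,2,0} = 1
G(20) = mex{1,0,1} = 2
G(21) = mex{2,1,2} = 0
G(22) = mex{0,0,0} = 1
G(23) = mex{1,1,1} = 0
G(24) = mex{0,0,0} = 1
G(25) = mex{1,1,1} = 0
G(26) = mex{0,2,0} = 1
G_A(26) = 1.
Stack B, S = {1, 6, 7, 9}:
G(0) = 0
G(1) = mex{0} = 1
G(2) = mex{1} = 0
G(3) = mex{0} = 1
G(4) = mex{1} = 0
G(5) = mex{0} = 1
G(6) = mex{1,0} = 2
G(7) = mex{2,1,0} = 3
G(8) = mex{3,0,1} = 2
G(9) = mex{2,1,0,0} = 3
G(10) = mex{3,0,1,1} = 2
G(11) = mex{2,1,0,0} = 3
G(12) = mex{3,2,1,1} = 0
G(13) = mex{0,3,2,0} = 1
G(14) = mex{1,2,3,1} = 0
G_B(14) = 0.
Combined Grundy value = 1 ⊕ 0 = 1.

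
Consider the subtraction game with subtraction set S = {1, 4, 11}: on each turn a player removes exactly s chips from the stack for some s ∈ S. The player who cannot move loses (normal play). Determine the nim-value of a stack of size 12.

G(0) = 0
G(1) = mex{0} = 1
G(2) = mex{1} = 0
G(3) = mex{0} = 1
G(4) = mex{1,0} = 2
G(5) = mex{2,1} = 0
G(6) = mex{0,0} = 1
G(7) = mex{1,1} = 0
G(8) = mex{0,2} = 1
G(9) = mex{1,0} = 2
G(10) = mex{2,1} = 0
G(11) = mex{0,0,0} = 1
G(12) = mex{1,1,1} = 0

0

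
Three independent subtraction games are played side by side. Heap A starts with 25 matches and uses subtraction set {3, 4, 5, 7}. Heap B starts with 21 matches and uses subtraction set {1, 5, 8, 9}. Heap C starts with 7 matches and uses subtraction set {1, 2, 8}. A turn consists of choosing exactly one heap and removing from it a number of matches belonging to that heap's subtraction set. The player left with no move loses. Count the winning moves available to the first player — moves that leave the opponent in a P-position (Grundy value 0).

Heap A, S = {3, 4, 5, 7}:
n :  0  1  2  3  4  5  6  7  8  9 10 11 12 13 14 15 16 17 18 19 20 21 22 23 24 25
G :  0  0  0  1  1  1  2  2  2  3  0  0  0  1  1  1  2  2  2  3  0  0  0  1  1  1
G_A(25) = 1.
Heap B, S = {1, 5, 8, 9}:
n :  0  1  2  3  4  5  6  7  8  9 10 11 12 13 14 15 16 17 18 19 20 21
G :  0  1  0  1  0  1  0  1  2  3  2  3  2  3  2  3  0  1  0  1  0  1
G_B(21) = 1.
Heap C, S = {1, 2, 8}:
n : 0 1 2 3 4 5 6 7
G : 0 1 2 0 1 2 0 1
G_C(7) = 1.
Combined Grundy value = 1 ⊕ 1 ⊕ 1 = 1.
A winning move leaves total XOR = 0, i.e. changes one component's Grundy value g to g ⊕ X where X is the current total.
Heap A: need g' = 1⊕1 = 0. Options: 25−3→G=0, 25−4→G=0, 25−5→G=0, 25−7→G=2. Hits: 3.
Heap B: need g' = 1⊕1 = 0. Options: 21−1→G=0, 21−5→G=0, 21−8→G=3, 21−9→G=2. Hits: 2.
Heap C: need g' = 1⊕1 = 0. Options: 7−1→G=0, 7−2→G=2. Hits: 1.

6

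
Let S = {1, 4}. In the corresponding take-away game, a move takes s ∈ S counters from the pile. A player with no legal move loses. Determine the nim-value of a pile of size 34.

n :  0  1  2  3  4  5  6  7  8  9 10 11 12 13 14 15 16 17 18 19 20 21 22 23 24 25 26 27 28 29 30 31 32 33 34
G :  0  1  0  1  2  0  1  0  1  2  0  1  0  1  2  0  1  0  1  2  0  1  0  1  2  0  1  0  1  2  0  1  0  1  2

2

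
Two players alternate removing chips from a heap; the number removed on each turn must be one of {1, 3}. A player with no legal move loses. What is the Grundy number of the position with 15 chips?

n :  0  1  2  3  4  5  6  7  8  9 10 11 12 13 14 15
G :  0  1  0  1  0  1  0  1  0  1  0  1  0  1  0  1

1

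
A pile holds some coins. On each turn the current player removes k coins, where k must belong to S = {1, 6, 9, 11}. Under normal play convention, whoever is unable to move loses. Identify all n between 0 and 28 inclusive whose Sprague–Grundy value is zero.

G(0) = 0
G(1) = mex{0} = 1
G(2) = mex{1} = 0
G(3) = mex{0} = 1
G(4) = mex{1} = 0
G(5) = mex{0} = 1
G(6) = mex{1,0} = 2
G(7) = mex{2,1} = 0
G(8) = mex{0,0} = 1
G(9) = mex{1,1,0} = 2
G(10) = mex{2,0,1} = 3
G(11) = mex{3,1,0,0} = 2
G(12) = mex{2,2,1,1} = 0
G(13) = mex{0,0,0,0} = 1
G(14) = mex{1,1,1,1} = 0
G(15) = mex{0,2,2,0} = 1
G(16) = mex{1,3,0,1} = 2
G(17) = mex{2,2,1,2} = 0
G(18) = mex{0,0,2,0} = 1
G(19) = mex{1,1,3,1} = 0
G(20) = mex{0,0,2,2} = 1
G(21) = mex{1,1,0,3} = 2
G(22) = mex{2,2,1,2} = 0
G(23) = mex{0,0,0,0} = 1
G(24) = mex{1,1,1,1} = 0
G(25) = mex{0,0,2,0} = 1
G(26) = mex{1,1,0,1} = 2
G(27) = mex{2,2,1,2} = 0
G(28) = mex{0,0,0,0} = 1
P-positions are exactly the n with G(n) = 0.

0, 2, 4, 7, 12, 14, 17, 19, 22, 24, 27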